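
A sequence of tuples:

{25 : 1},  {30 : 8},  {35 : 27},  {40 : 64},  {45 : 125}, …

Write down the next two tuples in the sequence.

For the first value, +5 each step: 25, 30, 35, 40, 45 → 50 → 55.
Second value: perfect cubes: 1³, 2³, 3³, …, so 1, 8, 27, 64, 125 → 216 → 343.
So the next two tuples are {50 : 216} and {55 : 343}.

{50 : 216}, {55 : 343}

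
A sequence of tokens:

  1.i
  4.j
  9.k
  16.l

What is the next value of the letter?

m

Letter goes i, j, k, l → m (letters move forward 1 place in the alphabet).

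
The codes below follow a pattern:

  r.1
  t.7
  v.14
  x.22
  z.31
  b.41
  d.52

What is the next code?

Letter: letters move forward 2 places in the alphabet, wrapping Z→A, so r, t, v, x, z, b, d → f.
Second component: differences are 6, 7, 8, … (increasing by 1 each time), so 1, 7, 14, 22, 31, 41, 52 → 64.
So the next code is f.64.

f.64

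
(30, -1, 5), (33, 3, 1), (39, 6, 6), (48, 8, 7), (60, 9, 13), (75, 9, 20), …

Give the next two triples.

(93, 8, 33), (114, 6, 53)

First component: differences are 3, 6, 9, … (increasing by 3 each time); 30, 33, 39, 48, 60, 75 → 93 → 114.
Second component: differences are 4, 3, 2, … (decreasing by 1 each time), so -1, 3, 6, 8, 9, 9 → 8 → 6.
Third component: 5, 1, 6, 7, 13, 20 → 33 → 53 (each term is the sum of the two before it).
So the next two triples are (93, 8, 33) and (114, 6, 53).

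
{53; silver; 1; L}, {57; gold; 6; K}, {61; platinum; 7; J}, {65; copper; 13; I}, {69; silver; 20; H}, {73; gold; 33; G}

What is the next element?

First part — +4 each step: 53, 57, 61, 65, 69, 73 → 77.
Metal: repeats silver → gold → platinum → copper, so silver, gold, platinum, copper, silver, gold → platinum.
Third part: each term is the sum of the two before it; 1, 6, 7, 13, 20, 33 → 53.
Letter goes L, K, J, I, H, G → F (letters move back 1 place in the alphabet).
Combining the parts gives {77; platinum; 53; F}.

{77; platinum; 53; F}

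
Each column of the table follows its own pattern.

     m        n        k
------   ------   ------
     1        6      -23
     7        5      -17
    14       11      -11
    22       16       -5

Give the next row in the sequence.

31  27  1

For the column m, differences are 6, 7, 8, … (increasing by 1 each time): 1, 7, 14, 22 → 31.
Column n: each term is the sum of the two before it; 6, 5, 11, 16 → 27.
Column k goes -23, -17, -11, -5 → 1 (+6 each step).
Combining the parts gives 31  27  1.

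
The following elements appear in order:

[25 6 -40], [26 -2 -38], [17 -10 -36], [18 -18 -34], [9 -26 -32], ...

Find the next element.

First coordinate: 25, 26, 17, 18, 9 → 10 (alternating steps +1, −9, +1, −9, …).
Second coordinate — −8 each step: 6, -2, -10, -18, -26 → -34.
Third coordinate: +2 each step, so -40, -38, -36, -34, -32 → -30.
So the next element is [10 -34 -30].

[10 -34 -30]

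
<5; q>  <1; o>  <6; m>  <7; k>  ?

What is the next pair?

First component goes 5, 1, 6, 7 → 13 (each term is the sum of the two before it).
Letter: letters move back 2 places in the alphabet; q, o, m, k → i.
So the next pair is <13; i>.

<13; i>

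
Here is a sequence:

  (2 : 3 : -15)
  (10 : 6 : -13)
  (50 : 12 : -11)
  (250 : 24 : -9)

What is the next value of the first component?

1250

First component: ×5 each step, so 2, 10, 50, 250 → 1250.
Second component: ×2 each step; 3, 6, 12, 24 → 48.
Third component — +2 each step: -15, -13, -11, -9 → -7.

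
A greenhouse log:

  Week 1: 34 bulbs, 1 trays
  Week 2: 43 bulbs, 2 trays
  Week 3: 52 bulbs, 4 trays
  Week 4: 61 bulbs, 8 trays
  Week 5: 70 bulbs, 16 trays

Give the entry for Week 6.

79 bulbs, 32 trays

Bulbs — +9 each step: 34, 43, 52, 61, 70 → 79.
Trays: 1, 2, 4, 8, 16 → 32 (×2 each step).
Combining the parts gives 79 bulbs, 32 trays.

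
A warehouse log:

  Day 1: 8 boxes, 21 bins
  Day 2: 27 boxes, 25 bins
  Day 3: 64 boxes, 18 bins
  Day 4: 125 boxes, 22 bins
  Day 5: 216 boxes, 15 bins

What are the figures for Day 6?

343 boxes, 19 bins

For the boxes, perfect cubes: 2³, 3³, 4³, …: 8, 27, 64, 125, 216 → 343.
Bins — alternating steps +4, −7, +4, −7, …: 21, 25, 18, 22, 15 → 19.
Putting it together: 343 boxes, 19 bins.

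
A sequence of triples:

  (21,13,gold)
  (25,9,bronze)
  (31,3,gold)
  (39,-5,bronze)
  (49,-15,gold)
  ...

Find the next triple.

(61,-27,bronze)

For the first coordinate, differences are 4, 6, 8, … (increasing by 2 each time): 21, 25, 31, 39, 49 → 61.
For the second coordinate, together with the first coordinate always sums to 34: 13, 9, 3, -5, -15 → -27.
For the rank, alternates gold ↔ bronze: gold, bronze, gold, bronze, gold → bronze.
Combining the parts gives (61,-27,bronze).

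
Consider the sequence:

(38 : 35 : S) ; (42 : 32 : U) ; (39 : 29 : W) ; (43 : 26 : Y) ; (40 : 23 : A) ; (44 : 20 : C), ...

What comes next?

(41 : 17 : E)

First part — alternating steps +4, −3, +4, −3, …: 38, 42, 39, 43, 40, 44 → 41.
Second part — −3 each step: 35, 32, 29, 26, 23, 20 → 17.
Letter: S, U, W, Y, A, C → E (letters move forward 2 places in the alphabet, wrapping Z→A).
Putting it together: (41 : 17 : E).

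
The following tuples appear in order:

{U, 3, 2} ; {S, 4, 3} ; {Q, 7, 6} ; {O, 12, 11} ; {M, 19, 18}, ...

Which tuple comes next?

For the letter, letters move back 2 places in the alphabet: U, S, Q, O, M → K.
For the second value, differences are 1, 3, 5, … (increasing by 2 each time): 3, 4, 7, 12, 19 → 28.
Third value: 2, 3, 6, 11, 18 → 27 (always 1 less than the second value).
Putting it together: {K, 28, 27}.

{K, 28, 27}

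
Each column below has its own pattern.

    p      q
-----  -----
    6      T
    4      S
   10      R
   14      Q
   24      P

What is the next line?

38  O

Column p — each term is the sum of the two before it: 6, 4, 10, 14, 24 → 38.
Column q: letters move back 1 place in the alphabet; T, S, R, Q, P → O.
So the next line is 38  O.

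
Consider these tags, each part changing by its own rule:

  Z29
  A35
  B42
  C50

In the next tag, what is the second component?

For the letter, letters move forward 1 place in the alphabet, wrapping Z→A: Z, A, B, C → D.
Second component: 29, 35, 42, 50 → 59 (differences are 6, 7, 8, … (increasing by 1 each time)).

59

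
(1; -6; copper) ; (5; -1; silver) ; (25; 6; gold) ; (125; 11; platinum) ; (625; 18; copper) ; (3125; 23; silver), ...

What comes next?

(15625; 30; gold)

For the first value, ×5 each step: 1, 5, 25, 125, 625, 3125 → 15625.
Second value: alternating steps +5, +7, +5, +7, …; -6, -1, 6, 11, 18, 23 → 30.
Metal: repeats copper → silver → gold → platinum, so copper, silver, gold, platinum, copper, silver → gold.
So the next term is (15625; 30; gold).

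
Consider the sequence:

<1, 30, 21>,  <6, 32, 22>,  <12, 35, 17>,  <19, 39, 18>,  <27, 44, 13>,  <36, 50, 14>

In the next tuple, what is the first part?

46

For the first part, differences are 5, 6, 7, … (increasing by 1 each time): 1, 6, 12, 19, 27, 36 → 46.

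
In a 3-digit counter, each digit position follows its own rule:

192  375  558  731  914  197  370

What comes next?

For the first digit, +2 each step, mod 10: 1, 3, 5, 7, 9, 1, 3 → 5.
Second digit: 9, 7, 5, 3, 1, 9, 7 → 5 (−2 each step, mod 10).
Third digit: +3 each step, mod 10, so 2, 5, 8, 1, 4, 7, 0 → 3.
Combining the parts gives 553.

553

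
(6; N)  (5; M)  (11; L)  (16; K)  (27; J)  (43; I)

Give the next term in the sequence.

(70; H)

For the first value, each term is the sum of the two before it: 6, 5, 11, 16, 27, 43 → 70.
Letter: N, M, L, K, J, I → H (letters move back 1 place in the alphabet).
So the next term is (70; H).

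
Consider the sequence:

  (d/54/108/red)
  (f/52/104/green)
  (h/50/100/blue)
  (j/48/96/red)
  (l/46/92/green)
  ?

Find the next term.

(n/44/88/blue)

Letter goes d, f, h, j, l → n (letters move forward 2 places in the alphabet).
Second coordinate — −2 each step: 54, 52, 50, 48, 46 → 44.
Third coordinate goes 108, 104, 100, 96, 92 → 88 (always 2 × the second coordinate).
Colour — repeats red → green → blue: red, green, blue, red, green → blue.
Combining the parts gives (n/44/88/blue).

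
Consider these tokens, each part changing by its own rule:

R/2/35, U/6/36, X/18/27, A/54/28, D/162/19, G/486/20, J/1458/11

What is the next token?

M/4374/12

Letter goes R, U, X, A, D, G, J → M (letters move forward 3 places in the alphabet, wrapping Z→A).
Second component: ×3 each step, so 2, 6, 18, 54, 162, 486, 1458 → 4374.
Third component: 35, 36, 27, 28, 19, 20, 11 → 12 (alternating steps +1, −9, +1, −9, …).
So the next token is M/4374/12.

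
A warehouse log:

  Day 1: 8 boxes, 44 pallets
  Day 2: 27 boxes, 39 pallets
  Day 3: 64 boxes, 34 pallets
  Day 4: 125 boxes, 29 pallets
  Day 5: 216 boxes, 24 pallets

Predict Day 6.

Boxes — perfect cubes: 2³, 3³, 4³, …: 8, 27, 64, 125, 216 → 343.
Pallets: −5 each step, so 44, 39, 34, 29, 24 → 19.
Combining the parts gives 343 boxes, 19 pallets.

343 boxes, 19 pallets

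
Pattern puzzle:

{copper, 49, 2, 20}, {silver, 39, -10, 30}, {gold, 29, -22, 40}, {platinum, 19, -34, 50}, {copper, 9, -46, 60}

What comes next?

For the metal, repeats copper → silver → gold → platinum: copper, silver, gold, platinum, copper → silver.
For the second entry, −10 each step: 49, 39, 29, 19, 9 → -1.
For the third entry, −12 each step: 2, -10, -22, -34, -46 → -58.
Fourth entry: together with the second entry always sums to 69; 20, 30, 40, 50, 60 → 70.
Combining the parts gives {silver, -1, -58, 70}.

{silver, -1, -58, 70}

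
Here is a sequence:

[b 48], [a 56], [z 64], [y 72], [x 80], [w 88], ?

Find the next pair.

Letter — letters move back 1 place in the alphabet, wrapping A→Z: b, a, z, y, x, w → v.
Second part: +8 each step, so 48, 56, 64, 72, 80, 88 → 96.
Combining the parts gives [v 96].

[v 96]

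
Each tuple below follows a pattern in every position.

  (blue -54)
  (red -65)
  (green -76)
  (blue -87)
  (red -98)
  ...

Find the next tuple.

Colour: repeats blue → red → green; blue, red, green, blue, red → green.
Second part — −11 each step: -54, -65, -76, -87, -98 → -109.
Combining the parts gives (green -109).

(green -109)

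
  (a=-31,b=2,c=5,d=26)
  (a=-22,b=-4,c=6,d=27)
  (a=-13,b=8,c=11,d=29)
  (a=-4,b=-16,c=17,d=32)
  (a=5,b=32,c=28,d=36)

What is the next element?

(a=14,b=-64,c=45,d=41)

A: -31, -22, -13, -4, 5 → 14 (+9 each step).
For the b, ×(-2) each step: 2, -4, 8, -16, 32 → -64.
C goes 5, 6, 11, 17, 28 → 45 (each term is the sum of the two before it).
D goes 26, 27, 29, 32, 36 → 41 (differences are 1, 2, 3, … (increasing by 1 each time)).
Combining the parts gives (a=14,b=-64,c=45,d=41).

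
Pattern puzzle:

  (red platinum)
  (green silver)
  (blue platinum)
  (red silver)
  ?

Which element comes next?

Colour: red, green, blue, red → green (repeats red → green → blue).
Metal: alternates platinum ↔ silver; platinum, silver, platinum, silver → platinum.
Combining the parts gives (green platinum).

(green platinum)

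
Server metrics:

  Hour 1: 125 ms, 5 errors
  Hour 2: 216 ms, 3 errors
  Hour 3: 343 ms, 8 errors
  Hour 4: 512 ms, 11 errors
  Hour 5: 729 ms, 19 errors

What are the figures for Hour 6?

Ms: perfect cubes: 5³, 6³, 7³, …; 125, 216, 343, 512, 729 → 1000.
Errors: 5, 3, 8, 11, 19 → 30 (each term is the sum of the two before it).
Putting it together: 1000 ms, 30 errors.

1000 ms, 30 errors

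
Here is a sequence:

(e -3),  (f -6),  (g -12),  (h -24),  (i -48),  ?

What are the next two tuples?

Letter: letters move forward 1 place in the alphabet; e, f, g, h, i → j → k.
Second coordinate goes -3, -6, -12, -24, -48 → -96 → -192 (×2 each step).
So the next two tuples are (j -96) and (k -192).

(j -96), (k -192)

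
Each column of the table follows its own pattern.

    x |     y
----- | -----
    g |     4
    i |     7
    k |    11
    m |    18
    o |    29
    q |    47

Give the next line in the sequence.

s  76

Column x: g, i, k, m, o, q → s (letters move forward 2 places in the alphabet).
Column y: each term is the sum of the two before it, so 4, 7, 11, 18, 29, 47 → 76.
Combining the parts gives s  76.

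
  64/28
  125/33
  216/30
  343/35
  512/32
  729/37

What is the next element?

1000/34

For the first coordinate, perfect cubes: 4³, 5³, 6³, …: 64, 125, 216, 343, 512, 729 → 1000.
Second coordinate: alternating steps +5, −3, +5, −3, …; 28, 33, 30, 35, 32, 37 → 34.
Putting it together: 1000/34.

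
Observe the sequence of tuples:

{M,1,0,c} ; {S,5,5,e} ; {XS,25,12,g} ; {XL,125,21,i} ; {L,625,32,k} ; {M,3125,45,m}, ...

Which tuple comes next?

Size: repeats M → S → XS → XL → L; M, S, XS, XL, L, M → S.
Second value: 1, 5, 25, 125, 625, 3125 → 15625 (×5 each step).
Third value goes 0, 5, 12, 21, 32, 45 → 60 (differences are 5, 7, 9, … (increasing by 2 each time)).
Letter: letters move forward 2 places in the alphabet; c, e, g, i, k, m → o.
Combining the parts gives {S,15625,60,o}.

{S,15625,60,o}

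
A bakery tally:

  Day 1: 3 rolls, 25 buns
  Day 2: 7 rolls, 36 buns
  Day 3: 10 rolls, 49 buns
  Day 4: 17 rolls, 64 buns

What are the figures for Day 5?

For the rolls, each term is the sum of the two before it: 3, 7, 10, 17 → 27.
Buns: perfect squares: 5², 6², 7², …, so 25, 36, 49, 64 → 81.
Putting it together: 27 rolls, 81 buns.

27 rolls, 81 buns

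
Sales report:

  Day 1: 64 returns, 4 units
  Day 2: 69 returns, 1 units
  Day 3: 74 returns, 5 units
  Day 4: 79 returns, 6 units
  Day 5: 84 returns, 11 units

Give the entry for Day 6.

Returns: +5 each step; 64, 69, 74, 79, 84 → 89.
Units: each term is the sum of the two before it; 4, 1, 5, 6, 11 → 17.
Combining the parts gives 89 returns, 17 units.

89 returns, 17 units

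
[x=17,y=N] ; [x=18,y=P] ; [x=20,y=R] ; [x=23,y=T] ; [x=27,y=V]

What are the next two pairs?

X goes 17, 18, 20, 23, 27 → 32 → 38 (differences are 1, 2, 3, … (increasing by 1 each time)).
Y: letters move forward 2 places in the alphabet, so N, P, R, T, V → X → Z.
So the next two pairs are [x=32,y=X] and [x=38,y=Z].

[x=32,y=X], [x=38,y=Z]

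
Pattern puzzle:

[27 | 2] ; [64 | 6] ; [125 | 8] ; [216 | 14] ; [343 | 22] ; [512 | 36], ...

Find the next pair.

[729 | 58]

First slot — perfect cubes: 3³, 4³, 5³, …: 27, 64, 125, 216, 343, 512 → 729.
Second slot: each term is the sum of the two before it, so 2, 6, 8, 14, 22, 36 → 58.
Combining the parts gives [729 | 58].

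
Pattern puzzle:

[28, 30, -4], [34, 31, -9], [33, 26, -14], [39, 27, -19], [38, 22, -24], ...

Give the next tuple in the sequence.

[44, 23, -29]

First component: 28, 34, 33, 39, 38 → 44 (alternating steps +6, −1, +6, −1, …).
Second component — alternating steps +1, −5, +1, −5, …: 30, 31, 26, 27, 22 → 23.
Third component goes -4, -9, -14, -19, -24 → -29 (−5 each step).
Putting it together: [44, 23, -29].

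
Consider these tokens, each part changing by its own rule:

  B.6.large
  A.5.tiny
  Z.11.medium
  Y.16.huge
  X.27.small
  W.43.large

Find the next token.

V.70.tiny

For the letter, letters move back 1 place in the alphabet, wrapping A→Z: B, A, Z, Y, X, W → V.
Second component: each term is the sum of the two before it, so 6, 5, 11, 16, 27, 43 → 70.
Size goes large, tiny, medium, huge, small, large → tiny (repeats large → tiny → medium → huge → small).
So the next token is V.70.tiny.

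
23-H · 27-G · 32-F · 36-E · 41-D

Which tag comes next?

45-C

For the first component, alternating steps +4, +5, +4, +5, …: 23, 27, 32, 36, 41 → 45.
Letter — letters move back 1 place in the alphabet: H, G, F, E, D → C.
Combining the parts gives 45-C.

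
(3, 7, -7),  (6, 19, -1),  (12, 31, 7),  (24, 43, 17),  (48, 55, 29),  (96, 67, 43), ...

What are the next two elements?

For the first slot, ×2 each step: 3, 6, 12, 24, 48, 96 → 192 → 384.
Second slot: +12 each step; 7, 19, 31, 43, 55, 67 → 79 → 91.
Third slot: -7, -1, 7, 17, 29, 43 → 59 → 77 (differences are 6, 8, 10, … (increasing by 2 each time)).
Putting the parts together: (192, 79, 59) and then (384, 91, 77).

(192, 79, 59), (384, 91, 77)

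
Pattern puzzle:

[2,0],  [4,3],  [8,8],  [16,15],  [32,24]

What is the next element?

First part: 2, 4, 8, 16, 32 → 64 (×2 each step).
Second part: differences are 3, 5, 7, … (increasing by 2 each time); 0, 3, 8, 15, 24 → 35.
So the next element is [64,35].

[64,35]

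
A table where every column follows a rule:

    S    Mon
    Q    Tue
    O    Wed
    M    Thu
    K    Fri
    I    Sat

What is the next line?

G  Sun

Letter: letters move back 2 places in the alphabet, so S, Q, O, M, K, I → G.
For the day, runs through the weekdays Mon→Sun: Mon, Tue, Wed, Thu, Fri, Sat → Sun.
Putting it together: G  Sun.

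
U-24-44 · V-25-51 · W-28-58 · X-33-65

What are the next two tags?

Letter: U, V, W, X → Y → Z (letters move forward 1 place in the alphabet).
Second component: differences are 1, 3, 5, … (increasing by 2 each time), so 24, 25, 28, 33 → 40 → 49.
Third component goes 44, 51, 58, 65 → 72 → 79 (+7 each step).
So the next two tags are Y-40-72 and Z-49-79.

Y-40-72 then Z-49-79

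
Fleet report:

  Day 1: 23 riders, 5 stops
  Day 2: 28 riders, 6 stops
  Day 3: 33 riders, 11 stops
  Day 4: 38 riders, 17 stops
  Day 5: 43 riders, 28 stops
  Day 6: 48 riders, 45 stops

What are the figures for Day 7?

For the riders, +5 each step: 23, 28, 33, 38, 43, 48 → 53.
Stops: each term is the sum of the two before it, so 5, 6, 11, 17, 28, 45 → 73.
So the next line is 53 riders, 73 stops.

53 riders, 73 stops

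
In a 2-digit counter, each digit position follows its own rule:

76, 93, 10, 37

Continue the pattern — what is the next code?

54

First digit: +2 each step, mod 10, so 7, 9, 1, 3 → 5.
Second digit: −3 each step, mod 10; 6, 3, 0, 7 → 4.
So the next code is 54.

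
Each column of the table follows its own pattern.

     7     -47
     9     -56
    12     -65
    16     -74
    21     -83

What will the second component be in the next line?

First component: differences are 2, 3, 4, … (increasing by 1 each time); 7, 9, 12, 16, 21 → 27.
Second component: −9 each step; -47, -56, -65, -74, -83 → -92.

-92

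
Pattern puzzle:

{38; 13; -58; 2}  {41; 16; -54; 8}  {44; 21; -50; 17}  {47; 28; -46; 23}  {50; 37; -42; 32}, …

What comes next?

First entry: +3 each step, so 38, 41, 44, 47, 50 → 53.
Second entry goes 13, 16, 21, 28, 37 → 48 (differences are 3, 5, 7, … (increasing by 2 each time)).
For the third entry, +4 each step: -58, -54, -50, -46, -42 → -38.
Fourth entry: alternating steps +6, +9, +6, +9, …, so 2, 8, 17, 23, 32 → 38.
So the next tuple is {53; 48; -38; 38}.

{53; 48; -38; 38}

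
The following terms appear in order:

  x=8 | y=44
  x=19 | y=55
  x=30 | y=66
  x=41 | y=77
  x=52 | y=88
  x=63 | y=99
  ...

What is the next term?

x=74 | y=110

X: 8, 19, 30, 41, 52, 63 → 74 (+11 each step).
Y goes 44, 55, 66, 77, 88, 99 → 110 (+11 each step).
Combining the parts gives x=74 | y=110.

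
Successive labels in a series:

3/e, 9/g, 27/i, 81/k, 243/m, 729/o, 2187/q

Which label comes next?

6561/s

First component — ×3 each step: 3, 9, 27, 81, 243, 729, 2187 → 6561.
Letter: letters move forward 2 places in the alphabet; e, g, i, k, m, o, q → s.
Combining the parts gives 6561/s.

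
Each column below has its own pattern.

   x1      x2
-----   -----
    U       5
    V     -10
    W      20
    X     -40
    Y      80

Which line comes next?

Z  -160

Column x1: U, V, W, X, Y → Z (letters move forward 1 place in the alphabet).
Column x2: 5, -10, 20, -40, 80 → -160 (×(-2) each step).
So the next line is Z  -160.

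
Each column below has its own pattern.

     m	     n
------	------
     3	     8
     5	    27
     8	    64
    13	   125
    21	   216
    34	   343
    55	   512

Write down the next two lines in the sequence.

Column m goes 3, 5, 8, 13, 21, 34, 55 → 89 → 144 (each term is the sum of the two before it).
Column n: 8, 27, 64, 125, 216, 343, 512 → 729 → 1000 (perfect cubes: 2³, 3³, 4³, …).
Putting the parts together: 89  729 and then 144  1000.

89  729; 144  1000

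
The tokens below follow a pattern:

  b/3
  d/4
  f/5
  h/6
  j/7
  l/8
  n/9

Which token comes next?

p/10

For the letter, letters move forward 2 places in the alphabet: b, d, f, h, j, l, n → p.
Second component — +1 each step: 3, 4, 5, 6, 7, 8, 9 → 10.
So the next token is p/10.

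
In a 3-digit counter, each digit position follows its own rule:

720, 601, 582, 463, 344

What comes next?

225

First digit — −1 each step, mod 10: 7, 6, 5, 4, 3 → 2.
Second digit: −2 each step, mod 10, so 2, 0, 8, 6, 4 → 2.
Third digit: 0, 1, 2, 3, 4 → 5 (+1 each step, mod 10).
Combining the parts gives 225.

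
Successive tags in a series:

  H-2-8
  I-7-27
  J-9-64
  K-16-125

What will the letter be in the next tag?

L

Letter: H, I, J, K → L (letters move forward 1 place in the alphabet).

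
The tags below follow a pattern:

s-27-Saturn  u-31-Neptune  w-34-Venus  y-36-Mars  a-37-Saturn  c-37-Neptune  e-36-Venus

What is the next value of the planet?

Mars

Planet: Saturn, Neptune, Venus, Mars, Saturn, Neptune, Venus → Mars (repeats Saturn → Neptune → Venus → Mars).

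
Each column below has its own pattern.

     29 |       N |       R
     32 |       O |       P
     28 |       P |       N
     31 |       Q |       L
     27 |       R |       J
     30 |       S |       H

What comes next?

First component — alternating steps +3, −4, +3, −4, …: 29, 32, 28, 31, 27, 30 → 26.
For the first letter, letters move forward 1 place in the alphabet: N, O, P, Q, R, S → T.
Second letter — letters move back 2 places in the alphabet: R, P, N, L, J, H → F.
Combining the parts gives 26  T  F.

26  T  F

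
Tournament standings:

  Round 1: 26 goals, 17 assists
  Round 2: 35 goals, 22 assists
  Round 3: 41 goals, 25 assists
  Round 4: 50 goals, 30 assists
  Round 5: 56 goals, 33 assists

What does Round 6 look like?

Goals goes 26, 35, 41, 50, 56 → 65 (alternating steps +9, +6, +9, +6, …).
Assists goes 17, 22, 25, 30, 33 → 38 (alternating steps +5, +3, +5, +3, …).
Putting it together: 65 goals, 38 assists.

65 goals, 38 assists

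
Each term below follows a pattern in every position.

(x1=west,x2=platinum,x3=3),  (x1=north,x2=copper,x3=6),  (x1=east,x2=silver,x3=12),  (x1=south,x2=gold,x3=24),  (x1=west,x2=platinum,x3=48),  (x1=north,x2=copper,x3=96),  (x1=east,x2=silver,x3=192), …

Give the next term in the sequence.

X1 — repeats west → north → east → south: west, north, east, south, west, north, east → south.
X2: repeats platinum → copper → silver → gold, so platinum, copper, silver, gold, platinum, copper, silver → gold.
X3: 3, 6, 12, 24, 48, 96, 192 → 384 (×2 each step).
Putting it together: (x1=south,x2=gold,x3=384).

(x1=south,x2=gold,x3=384)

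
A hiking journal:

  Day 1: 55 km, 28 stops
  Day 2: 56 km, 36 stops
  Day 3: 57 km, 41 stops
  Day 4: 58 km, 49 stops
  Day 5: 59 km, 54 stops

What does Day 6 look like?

60 km, 62 stops

Km: +1 each step, so 55, 56, 57, 58, 59 → 60.
Stops — alternating steps +8, +5, +8, +5, …: 28, 36, 41, 49, 54 → 62.
So the next line is 60 km, 62 stops.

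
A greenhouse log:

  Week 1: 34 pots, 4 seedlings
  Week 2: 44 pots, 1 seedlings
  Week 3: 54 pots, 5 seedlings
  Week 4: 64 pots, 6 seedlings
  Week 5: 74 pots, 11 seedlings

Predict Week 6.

Pots: 34, 44, 54, 64, 74 → 84 (+10 each step).
Seedlings: each term is the sum of the two before it, so 4, 1, 5, 6, 11 → 17.
Combining the parts gives 84 pots, 17 seedlings.

84 pots, 17 seedlings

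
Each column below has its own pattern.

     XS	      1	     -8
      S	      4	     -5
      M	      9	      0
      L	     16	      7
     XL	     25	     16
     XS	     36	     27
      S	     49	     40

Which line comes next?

M  64  55

Size — repeats XS → S → M → L → XL: XS, S, M, L, XL, XS, S → M.
Second component: 1, 4, 9, 16, 25, 36, 49 → 64 (perfect squares: 1², 2², 3², …).
Third component: always 9 less than the second component, so -8, -5, 0, 7, 16, 27, 40 → 55.
Putting it together: M  64  55.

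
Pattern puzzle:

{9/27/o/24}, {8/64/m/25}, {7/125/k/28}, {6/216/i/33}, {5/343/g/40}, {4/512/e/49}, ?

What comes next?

{3/729/c/60}

First entry: −1 each step, so 9, 8, 7, 6, 5, 4 → 3.
Second entry: perfect cubes: 3³, 4³, 5³, …, so 27, 64, 125, 216, 343, 512 → 729.
For the letter, letters move back 2 places in the alphabet: o, m, k, i, g, e → c.
For the fourth entry, differences are 1, 3, 5, … (increasing by 2 each time): 24, 25, 28, 33, 40, 49 → 60.
So the next term is {3/729/c/60}.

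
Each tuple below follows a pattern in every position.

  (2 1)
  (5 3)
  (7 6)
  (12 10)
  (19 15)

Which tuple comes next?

First slot: each term is the sum of the two before it, so 2, 5, 7, 12, 19 → 31.
Second slot — differences are 2, 3, 4, … (increasing by 1 each time): 1, 3, 6, 10, 15 → 21.
Putting it together: (31 21).

(31 21)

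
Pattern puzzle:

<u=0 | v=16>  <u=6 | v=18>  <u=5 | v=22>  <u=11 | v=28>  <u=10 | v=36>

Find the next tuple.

For the u, alternating steps +6, −1, +6, −1, …: 0, 6, 5, 11, 10 → 16.
V goes 16, 18, 22, 28, 36 → 46 (differences are 2, 4, 6, … (increasing by 2 each time)).
Putting it together: <u=16 | v=46>.

<u=16 | v=46>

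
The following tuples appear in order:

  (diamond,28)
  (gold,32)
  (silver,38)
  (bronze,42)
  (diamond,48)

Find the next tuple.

(gold,52)

Rank: repeats diamond → gold → silver → bronze, so diamond, gold, silver, bronze, diamond → gold.
Second slot: 28, 32, 38, 42, 48 → 52 (alternating steps +4, +6, +4, +6, …).
Combining the parts gives (gold,52).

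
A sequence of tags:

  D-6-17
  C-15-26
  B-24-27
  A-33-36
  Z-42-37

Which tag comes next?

Y-51-46

Letter: D, C, B, A, Z → Y (letters move back 1 place in the alphabet, wrapping A→Z).
Second component — +9 each step: 6, 15, 24, 33, 42 → 51.
For the third component, alternating steps +9, +1, +9, +1, …: 17, 26, 27, 36, 37 → 46.
So the next tag is Y-51-46.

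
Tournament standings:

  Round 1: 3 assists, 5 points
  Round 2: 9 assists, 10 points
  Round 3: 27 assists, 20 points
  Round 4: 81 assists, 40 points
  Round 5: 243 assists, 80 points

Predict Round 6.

Assists: 3, 9, 27, 81, 243 → 729 (×3 each step).
Points: ×2 each step; 5, 10, 20, 40, 80 → 160.
Putting it together: 729 assists, 160 points.

729 assists, 160 points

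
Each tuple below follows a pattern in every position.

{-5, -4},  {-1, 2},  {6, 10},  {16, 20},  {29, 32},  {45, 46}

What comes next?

{64, 62}

First value: differences are 4, 7, 10, … (increasing by 3 each time), so -5, -1, 6, 16, 29, 45 → 64.
Second value goes -4, 2, 10, 20, 32, 46 → 62 (differences are 6, 8, 10, … (increasing by 2 each time)).
Combining the parts gives {64, 62}.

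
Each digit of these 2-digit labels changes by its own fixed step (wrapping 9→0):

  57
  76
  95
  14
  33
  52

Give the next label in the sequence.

71

For the first digit, +2 each step, mod 10: 5, 7, 9, 1, 3, 5 → 7.
Second digit: 7, 6, 5, 4, 3, 2 → 1 (−1 each step, mod 10).
Putting it together: 71.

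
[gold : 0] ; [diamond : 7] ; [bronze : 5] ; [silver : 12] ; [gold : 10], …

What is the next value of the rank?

diamond

For the rank, repeats gold → diamond → bronze → silver: gold, diamond, bronze, silver, gold → diamond.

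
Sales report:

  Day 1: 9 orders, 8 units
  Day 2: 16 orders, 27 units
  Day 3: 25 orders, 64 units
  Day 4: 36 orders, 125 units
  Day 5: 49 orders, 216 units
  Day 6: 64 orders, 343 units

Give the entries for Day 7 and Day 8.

81 orders, 512 units; 100 orders, 729 units

Orders: 9, 16, 25, 36, 49, 64 → 81 → 100 (perfect squares: 3², 4², 5², …).
Units: perfect cubes: 2³, 3³, 4³, …, so 8, 27, 64, 125, 216, 343 → 512 → 729.
Putting the parts together: 81 orders, 512 units and then 100 orders, 729 units.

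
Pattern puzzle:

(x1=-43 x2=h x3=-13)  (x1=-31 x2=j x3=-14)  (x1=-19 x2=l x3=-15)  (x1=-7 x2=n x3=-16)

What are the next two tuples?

For the x1, +12 each step: -43, -31, -19, -7 → 5 → 17.
X2 goes h, j, l, n → p → r (letters move forward 2 places in the alphabet).
X3: −1 each step; -13, -14, -15, -16 → -17 → -18.
Putting the parts together: (x1=5 x2=p x3=-17) and then (x1=17 x2=r x3=-18).

(x1=5 x2=p x3=-17), (x1=17 x2=r x3=-18)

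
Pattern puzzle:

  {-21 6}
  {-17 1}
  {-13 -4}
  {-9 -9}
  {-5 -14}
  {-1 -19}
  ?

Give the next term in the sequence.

{3 -24}

First value: +4 each step; -21, -17, -13, -9, -5, -1 → 3.
Second value: −5 each step; 6, 1, -4, -9, -14, -19 → -24.
Combining the parts gives {3 -24}.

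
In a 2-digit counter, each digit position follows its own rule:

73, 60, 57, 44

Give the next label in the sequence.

31

First digit goes 7, 6, 5, 4 → 3 (−1 each step, mod 10).
Second digit: 3, 0, 7, 4 → 1 (−3 each step, mod 10).
Putting it together: 31.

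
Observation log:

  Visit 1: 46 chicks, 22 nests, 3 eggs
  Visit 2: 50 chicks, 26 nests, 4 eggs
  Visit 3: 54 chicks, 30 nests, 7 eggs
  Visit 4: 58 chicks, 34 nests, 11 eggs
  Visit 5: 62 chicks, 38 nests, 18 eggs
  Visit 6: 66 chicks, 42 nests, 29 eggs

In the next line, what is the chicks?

70

Chicks: +4 each step; 46, 50, 54, 58, 62, 66 → 70.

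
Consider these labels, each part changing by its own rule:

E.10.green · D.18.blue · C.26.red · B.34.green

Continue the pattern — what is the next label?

A.42.blue

For the letter, letters move back 1 place in the alphabet: E, D, C, B → A.
Second component: 10, 18, 26, 34 → 42 (+8 each step).
Colour goes green, blue, red, green → blue (repeats green → blue → red).
So the next label is A.42.blue.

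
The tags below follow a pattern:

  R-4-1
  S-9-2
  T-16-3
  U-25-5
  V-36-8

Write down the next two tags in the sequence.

For the letter, letters move forward 1 place in the alphabet: R, S, T, U, V → W → X.
Second component: perfect squares: 2², 3², 4², …; 4, 9, 16, 25, 36 → 49 → 64.
Third component: 1, 2, 3, 5, 8 → 13 → 21 (each term is the sum of the two before it).
Putting the parts together: W-49-13 and then X-64-21.

W-49-13 then X-64-21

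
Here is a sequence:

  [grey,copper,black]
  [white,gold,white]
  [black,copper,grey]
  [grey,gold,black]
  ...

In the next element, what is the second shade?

First shade: grey, white, black, grey → white (repeats grey → white → black).
Metal — alternates copper ↔ gold: copper, gold, copper, gold → copper.
Second shade — repeats black → white → grey: black, white, grey, black → white.

white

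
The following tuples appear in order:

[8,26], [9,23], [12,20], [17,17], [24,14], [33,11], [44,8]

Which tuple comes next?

[57,5]

First part: 8, 9, 12, 17, 24, 33, 44 → 57 (differences are 1, 3, 5, … (increasing by 2 each time)).
Second part — −3 each step: 26, 23, 20, 17, 14, 11, 8 → 5.
Putting it together: [57,5].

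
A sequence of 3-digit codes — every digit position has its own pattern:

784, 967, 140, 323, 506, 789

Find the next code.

962

For the first digit, +2 each step, mod 10: 7, 9, 1, 3, 5, 7 → 9.
Second digit: −2 each step, mod 10, so 8, 6, 4, 2, 0, 8 → 6.
Third digit goes 4, 7, 0, 3, 6, 9 → 2 (+3 each step, mod 10).
Putting it together: 962.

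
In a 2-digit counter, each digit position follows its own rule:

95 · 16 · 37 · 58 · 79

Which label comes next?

90

First digit — +2 each step, mod 10: 9, 1, 3, 5, 7 → 9.
Second digit: +1 each step, mod 10, so 5, 6, 7, 8, 9 → 0.
So the next label is 90.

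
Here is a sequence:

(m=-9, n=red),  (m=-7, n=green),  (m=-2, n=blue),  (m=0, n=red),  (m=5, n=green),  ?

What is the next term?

(m=7, n=blue)

M — alternating steps +2, +5, +2, +5, …: -9, -7, -2, 0, 5 → 7.
N: repeats red → green → blue, so red, green, blue, red, green → blue.
Putting it together: (m=7, n=blue).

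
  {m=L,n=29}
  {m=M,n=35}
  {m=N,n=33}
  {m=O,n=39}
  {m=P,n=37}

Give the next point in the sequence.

{m=Q,n=43}

M: L, M, N, O, P → Q (letters move forward 1 place in the alphabet).
N: alternating steps +6, −2, +6, −2, …, so 29, 35, 33, 39, 37 → 43.
Putting it together: {m=Q,n=43}.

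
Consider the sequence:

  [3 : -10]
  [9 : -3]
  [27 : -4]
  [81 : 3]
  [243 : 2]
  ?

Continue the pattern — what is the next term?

[729 : 9]

First entry: ×3 each step, so 3, 9, 27, 81, 243 → 729.
Second entry: alternating steps +7, −1, +7, −1, …; -10, -3, -4, 3, 2 → 9.
Combining the parts gives [729 : 9].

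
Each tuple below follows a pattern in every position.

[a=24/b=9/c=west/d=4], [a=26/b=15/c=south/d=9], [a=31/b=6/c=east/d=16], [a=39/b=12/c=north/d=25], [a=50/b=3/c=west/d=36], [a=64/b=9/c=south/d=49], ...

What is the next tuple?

A: 24, 26, 31, 39, 50, 64 → 81 (differences are 2, 5, 8, … (increasing by 3 each time)).
B: alternating steps +6, −9, +6, −9, …, so 9, 15, 6, 12, 3, 9 → 0.
C: repeats west → south → east → north; west, south, east, north, west, south → east.
D — perfect squares: 2², 3², 4², …: 4, 9, 16, 25, 36, 49 → 64.
So the next tuple is [a=81/b=0/c=east/d=64].

[a=81/b=0/c=east/d=64]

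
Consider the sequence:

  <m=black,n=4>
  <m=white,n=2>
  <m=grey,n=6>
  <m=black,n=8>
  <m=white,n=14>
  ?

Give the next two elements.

<m=grey,n=22>, <m=black,n=36>

M: black, white, grey, black, white → grey → black (repeats black → white → grey).
For the n, each term is the sum of the two before it: 4, 2, 6, 8, 14 → 22 → 36.
Putting the parts together: <m=grey,n=22> and then <m=black,n=36>.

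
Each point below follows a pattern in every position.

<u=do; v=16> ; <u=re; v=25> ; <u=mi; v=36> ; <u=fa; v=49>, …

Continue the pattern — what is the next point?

<u=sol; v=64>

U goes do, re, mi, fa → sol (runs through the solfège scale do→ti).
V — perfect squares: 4², 5², 6², …: 16, 25, 36, 49 → 64.
So the next point is <u=sol; v=64>.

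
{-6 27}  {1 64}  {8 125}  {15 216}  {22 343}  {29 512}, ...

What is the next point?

First component: +7 each step, so -6, 1, 8, 15, 22, 29 → 36.
Second component goes 27, 64, 125, 216, 343, 512 → 729 (perfect cubes: 3³, 4³, 5³, …).
Putting it together: {36 729}.

{36 729}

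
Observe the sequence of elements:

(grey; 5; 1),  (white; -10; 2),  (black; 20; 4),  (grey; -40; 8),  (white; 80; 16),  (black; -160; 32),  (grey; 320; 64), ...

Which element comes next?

(white; -640; 128)

Shade: grey, white, black, grey, white, black, grey → white (repeats grey → white → black).
Second part: ×(-2) each step, so 5, -10, 20, -40, 80, -160, 320 → -640.
Third part: ×2 each step; 1, 2, 4, 8, 16, 32, 64 → 128.
So the next element is (white; -640; 128).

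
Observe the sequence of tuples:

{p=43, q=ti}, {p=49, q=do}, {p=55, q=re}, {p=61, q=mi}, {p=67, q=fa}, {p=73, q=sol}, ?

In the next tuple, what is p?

P: 43, 49, 55, 61, 67, 73 → 79 (+6 each step).

79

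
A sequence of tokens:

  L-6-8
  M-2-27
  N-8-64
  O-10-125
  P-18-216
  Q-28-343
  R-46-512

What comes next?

Letter: L, M, N, O, P, Q, R → S (letters move forward 1 place in the alphabet).
Second component goes 6, 2, 8, 10, 18, 28, 46 → 74 (each term is the sum of the two before it).
For the third component, perfect cubes: 2³, 3³, 4³, …: 8, 27, 64, 125, 216, 343, 512 → 729.
Putting it together: S-74-729.

S-74-729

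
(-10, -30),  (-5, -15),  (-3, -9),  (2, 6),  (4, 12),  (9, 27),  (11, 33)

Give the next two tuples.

(16, 48), (18, 54)

First slot: alternating steps +5, +2, +5, +2, …, so -10, -5, -3, 2, 4, 9, 11 → 16 → 18.
Second slot: always 3 × the first slot; -30, -15, -9, 6, 12, 27, 33 → 48 → 54.
Putting the parts together: (16, 48) and then (18, 54).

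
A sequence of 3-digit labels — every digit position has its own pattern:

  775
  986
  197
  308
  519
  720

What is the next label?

First digit — +2 each step, mod 10: 7, 9, 1, 3, 5, 7 → 9.
Second digit goes 7, 8, 9, 0, 1, 2 → 3 (+1 each step, mod 10).
Third digit — +1 each step, mod 10: 5, 6, 7, 8, 9, 0 → 1.
Putting it together: 931.

931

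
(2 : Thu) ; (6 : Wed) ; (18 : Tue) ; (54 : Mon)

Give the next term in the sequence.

(162 : Sun)

First part: ×3 each step; 2, 6, 18, 54 → 162.
Day: Thu, Wed, Tue, Mon → Sun (runs backward through the weekdays Mon→Sun).
So the next term is (162 : Sun).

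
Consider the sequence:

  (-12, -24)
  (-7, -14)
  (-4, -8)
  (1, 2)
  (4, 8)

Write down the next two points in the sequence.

First entry: -12, -7, -4, 1, 4 → 9 → 12 (alternating steps +5, +3, +5, +3, …).
Second entry goes -24, -14, -8, 2, 8 → 18 → 24 (always 2 × the first entry).
Putting the parts together: (9, 18) and then (12, 24).

(9, 18), (12, 24)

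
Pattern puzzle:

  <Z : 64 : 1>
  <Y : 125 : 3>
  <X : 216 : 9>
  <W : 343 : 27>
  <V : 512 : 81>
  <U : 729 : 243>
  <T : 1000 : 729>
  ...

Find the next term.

Letter goes Z, Y, X, W, V, U, T → S (letters move back 1 place in the alphabet).
Second slot: perfect cubes: 4³, 5³, 6³, …, so 64, 125, 216, 343, 512, 729, 1000 → 1331.
Third slot — ×3 each step: 1, 3, 9, 27, 81, 243, 729 → 2187.
So the next term is <S : 1331 : 2187>.

<S : 1331 : 2187>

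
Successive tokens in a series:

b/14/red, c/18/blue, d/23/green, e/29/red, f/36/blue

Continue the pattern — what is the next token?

g/44/green

Letter: letters move forward 1 place in the alphabet; b, c, d, e, f → g.
Second component goes 14, 18, 23, 29, 36 → 44 (differences are 4, 5, 6, … (increasing by 1 each time)).
Colour: repeats red → blue → green, so red, blue, green, red, blue → green.
Putting it together: g/44/green.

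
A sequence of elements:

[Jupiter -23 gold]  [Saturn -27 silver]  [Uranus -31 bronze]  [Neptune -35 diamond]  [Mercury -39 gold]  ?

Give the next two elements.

[Venus -43 silver], [Earth -47 bronze]

Planet — runs through the planets Mercury→Neptune: Jupiter, Saturn, Uranus, Neptune, Mercury → Venus → Earth.
Second entry: −4 each step; -23, -27, -31, -35, -39 → -43 → -47.
For the rank, repeats gold → silver → bronze → diamond: gold, silver, bronze, diamond, gold → silver → bronze.
So the next two elements are [Venus -43 silver] and [Earth -47 bronze].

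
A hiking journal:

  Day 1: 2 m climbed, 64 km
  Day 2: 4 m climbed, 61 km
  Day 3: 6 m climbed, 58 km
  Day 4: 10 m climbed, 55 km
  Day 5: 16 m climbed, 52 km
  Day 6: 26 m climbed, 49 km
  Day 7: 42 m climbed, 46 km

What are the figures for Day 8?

68 m climbed, 43 km

M climbed: 2, 4, 6, 10, 16, 26, 42 → 68 (each term is the sum of the two before it).
For the km, −3 each step: 64, 61, 58, 55, 52, 49, 46 → 43.
Combining the parts gives 68 m climbed, 43 km.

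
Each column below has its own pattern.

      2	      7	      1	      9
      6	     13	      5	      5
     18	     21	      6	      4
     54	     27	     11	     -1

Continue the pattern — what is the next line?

First component goes 2, 6, 18, 54 → 162 (×3 each step).
Second component: alternating steps +6, +8, +6, +8, …, so 7, 13, 21, 27 → 35.
Third component — each term is the sum of the two before it: 1, 5, 6, 11 → 17.
Fourth component — together with the third component always sums to 10: 9, 5, 4, -1 → -7.
Combining the parts gives 162  35  17  -7.

162  35  17  -7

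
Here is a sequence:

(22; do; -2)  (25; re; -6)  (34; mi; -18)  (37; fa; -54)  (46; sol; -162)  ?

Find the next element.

(49; la; -486)

First component: 22, 25, 34, 37, 46 → 49 (alternating steps +3, +9, +3, +9, …).
Note — runs through the solfège scale do→ti: do, re, mi, fa, sol → la.
Third component: ×3 each step; -2, -6, -18, -54, -162 → -486.
Combining the parts gives (49; la; -486).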